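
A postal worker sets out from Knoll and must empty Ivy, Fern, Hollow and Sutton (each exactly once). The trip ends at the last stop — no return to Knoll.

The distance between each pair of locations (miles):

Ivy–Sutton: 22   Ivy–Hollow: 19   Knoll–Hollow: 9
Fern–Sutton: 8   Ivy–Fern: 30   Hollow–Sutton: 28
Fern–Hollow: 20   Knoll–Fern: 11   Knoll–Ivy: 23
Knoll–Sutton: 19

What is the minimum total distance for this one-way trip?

58 miles — the minimum one-way total.

There are 4! = 24 possible orderings.
Knoll → Ivy → Fern → Hollow → Sutton: 23+30+20+28 = 101
Knoll → Ivy → Fern → Sutton → Hollow: 23+30+8+28 = 89
Knoll → Ivy → Hollow → Fern → Sutton: 23+19+20+8 = 70
Knoll → Ivy → Hollow → Sutton → Fern: 23+19+28+8 = 78
Knoll → Ivy → Sutton → Fern → Hollow: 23+22+8+20 = 73
Knoll → Ivy → Sutton → Hollow → Fern: 23+22+28+20 = 93
Knoll → Fern → Ivy → Hollow → Sutton: 11+30+19+28 = 88
Knoll → Fern → Ivy → Sutton → Hollow: 11+30+22+28 = 91
Knoll → Fern → Hollow → Ivy → Sutton: 11+20+19+22 = 72
Knoll → Fern → Hollow → Sutton → Ivy: 11+20+28+22 = 81
Knoll → Fern → Sutton → Ivy → Hollow: 11+8+22+19 = 60
Knoll → Fern → Sutton → Hollow → Ivy: 11+8+28+19 = 66
Knoll → Hollow → Ivy → Fern → Sutton: 9+19+30+8 = 66
Knoll → Hollow → Ivy → Sutton → Fern: 9+19+22+8 = 58
… (10 more)
The minimum is 58.
One shortest path: Knoll → Hollow → Ivy → Sutton → Fern.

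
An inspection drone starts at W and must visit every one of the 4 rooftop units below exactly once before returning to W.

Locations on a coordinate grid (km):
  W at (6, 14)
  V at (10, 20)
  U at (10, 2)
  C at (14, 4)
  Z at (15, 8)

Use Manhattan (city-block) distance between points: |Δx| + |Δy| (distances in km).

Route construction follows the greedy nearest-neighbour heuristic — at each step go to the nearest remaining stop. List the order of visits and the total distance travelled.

Nearest-neighbour total = 54 km; route W → V → Z → C → U → W.

From W: distances to unvisited — V=10, Z=15, U=16, C=18. Nearest is V (10).
From V: distances to unvisited — Z=17, U=18, C=20. Nearest is Z (17).
From Z: distances to unvisited — C=5, U=11. Nearest is C (5).
From C: distances to unvisited — U=6. Nearest is U (6).
Return U→W: 16.
Total = 10 + 17 + 5 + 6 + 16 = 54.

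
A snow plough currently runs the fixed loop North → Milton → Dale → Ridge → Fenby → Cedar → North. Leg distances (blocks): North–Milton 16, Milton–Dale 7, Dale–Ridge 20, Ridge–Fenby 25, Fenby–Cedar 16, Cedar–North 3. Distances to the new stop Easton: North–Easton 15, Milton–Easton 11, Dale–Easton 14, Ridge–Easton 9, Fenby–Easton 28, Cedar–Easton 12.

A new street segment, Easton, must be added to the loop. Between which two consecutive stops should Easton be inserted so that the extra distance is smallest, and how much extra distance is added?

Insertion cost between consecutive stops i–j is d(i,Easton) + d(Easton,j) − d(i,j):
  between North and Milton: 15 + 11 − 16 = 10
  between Milton and Dale: 11 + 14 − 7 = 18
  between Dale and Ridge: 14 + 9 − 20 = 3
  between Ridge and Fenby: 9 + 28 − 25 = 12
  between Fenby and Cedar: 28 + 12 − 16 = 24
  between Cedar and North: 12 + 15 − 3 = 24
Cheapest insertion is between Dale and Ridge, adding 3.
New total = 87 + 3 = 90.

+3 blocks — insert Easton between Dale and Ridge.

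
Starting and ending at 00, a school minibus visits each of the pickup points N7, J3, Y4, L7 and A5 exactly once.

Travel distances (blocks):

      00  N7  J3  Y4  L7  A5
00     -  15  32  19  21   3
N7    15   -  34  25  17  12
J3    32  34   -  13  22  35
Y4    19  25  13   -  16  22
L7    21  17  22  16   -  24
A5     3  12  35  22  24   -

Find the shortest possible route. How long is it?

86 blocks — the shortest possible round trip.

There are 60 distinct closed tours to check (reversals are equivalent).
00→N7→J3→Y4→L7→A5→00: 15+34+13+16+24+3 = 105
00→N7→J3→Y4→A5→L7→00: 15+34+13+22+24+21 = 129
00→N7→J3→L7→Y4→A5→00: 15+34+22+16+22+3 = 112
00→N7→J3→L7→A5→Y4→00: 15+34+22+24+22+19 = 136
00→N7→J3→A5→Y4→L7→00: 15+34+35+22+16+21 = 143
00→N7→J3→A5→L7→Y4→00: 15+34+35+24+16+19 = 143
00→N7→Y4→J3→L7→A5→00: 15+25+13+22+24+3 = 102
00→N7→Y4→J3→A5→L7→00: 15+25+13+35+24+21 = 133
00→N7→Y4→L7→J3→A5→00: 15+25+16+22+35+3 = 116
00→N7→Y4→L7→A5→J3→00: 15+25+16+24+35+32 = 147
00→N7→Y4→A5→J3→L7→00: 15+25+22+35+22+21 = 140
00→N7→Y4→A5→L7→J3→00: 15+25+22+24+22+32 = 140
00→N7→L7→J3→Y4→A5→00: 15+17+22+13+22+3 = 92
00→N7→L7→J3→A5→Y4→00: 15+17+22+35+22+19 = 130
… (46 more)
00→Y4→J3→L7→N7→A5→00: 19+13+22+17+12+3 = 86  ← best
The minimum is 86.
One optimal route: 00 → Y4 → J3 → L7 → N7 → A5 → 00 (or its reverse).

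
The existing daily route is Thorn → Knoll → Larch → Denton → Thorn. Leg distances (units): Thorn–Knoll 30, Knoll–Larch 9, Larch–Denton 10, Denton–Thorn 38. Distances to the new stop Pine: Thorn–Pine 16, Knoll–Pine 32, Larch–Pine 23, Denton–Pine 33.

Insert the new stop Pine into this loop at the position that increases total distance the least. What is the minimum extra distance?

Adding 11 by placing Pine on the Denton–Thorn leg.

Insertion cost between consecutive stops i–j is d(i,Pine) + d(Pine,j) − d(i,j):
  between Thorn and Knoll: 16 + 32 − 30 = 18
  between Knoll and Larch: 32 + 23 − 9 = 46
  between Larch and Denton: 23 + 33 − 10 = 46
  between Denton and Thorn: 33 + 16 − 38 = 11
Cheapest insertion is between Denton and Thorn, adding 11.
New total = 87 + 11 = 98.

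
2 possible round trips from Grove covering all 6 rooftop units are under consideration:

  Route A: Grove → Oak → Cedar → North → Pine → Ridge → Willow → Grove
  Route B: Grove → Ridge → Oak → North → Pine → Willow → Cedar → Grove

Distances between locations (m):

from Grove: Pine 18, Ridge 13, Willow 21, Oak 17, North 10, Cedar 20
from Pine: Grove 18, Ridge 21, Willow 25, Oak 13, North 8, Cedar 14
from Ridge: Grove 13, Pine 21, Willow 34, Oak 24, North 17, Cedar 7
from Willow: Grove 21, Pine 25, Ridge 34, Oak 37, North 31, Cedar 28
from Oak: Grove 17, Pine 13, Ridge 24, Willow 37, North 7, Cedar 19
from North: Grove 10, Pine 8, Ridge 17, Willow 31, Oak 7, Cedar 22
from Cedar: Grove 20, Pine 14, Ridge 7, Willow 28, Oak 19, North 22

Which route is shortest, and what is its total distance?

Route A: 17 + 19 + 22 + 8 + 21 + 34 + 21 = 142
Route B: 13 + 24 + 7 + 8 + 25 + 28 + 20 = 125

Shortest is Route B, total 125 m.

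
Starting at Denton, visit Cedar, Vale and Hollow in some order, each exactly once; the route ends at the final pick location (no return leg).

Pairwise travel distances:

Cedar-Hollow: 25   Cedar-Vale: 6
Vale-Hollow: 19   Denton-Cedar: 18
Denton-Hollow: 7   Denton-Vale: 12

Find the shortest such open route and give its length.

Shortest open route: 32.

There are 3! = 6 possible orderings.
Denton - Cedar - Vale - Hollow: 18+6+19 = 43
Denton - Cedar - Hollow - Vale: 18+25+19 = 62
Denton - Vale - Cedar - Hollow: 12+6+25 = 43
Denton - Vale - Hollow - Cedar: 12+19+25 = 56
Denton - Hollow - Cedar - Vale: 7+25+6 = 38
Denton - Hollow - Vale - Cedar: 7+19+6 = 32
The minimum is 32.
One shortest path: Denton → Hollow → Vale → Cedar.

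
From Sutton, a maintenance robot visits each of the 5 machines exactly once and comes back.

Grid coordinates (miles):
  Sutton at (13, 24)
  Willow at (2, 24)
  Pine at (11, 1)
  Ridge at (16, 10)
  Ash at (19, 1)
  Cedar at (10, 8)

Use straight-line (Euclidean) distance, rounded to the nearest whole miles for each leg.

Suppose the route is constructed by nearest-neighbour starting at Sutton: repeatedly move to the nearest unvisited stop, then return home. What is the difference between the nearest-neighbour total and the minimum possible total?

8 miles longer than the optimal tour.

From Sutton: Willow=11, Ridge=14, Cedar=16, Pine=23, Ash=24 → choose Willow (11).
From Willow: Cedar=18, Ridge=20, Pine=25, Ash=29 → choose Cedar (18).
From Cedar: Ridge=6, Pine=7, Ash=11 → choose Ridge (6).
From Ridge: Ash=9, Pine=10 → choose Ash (9).
From Ash: Pine=8 → choose Pine (8).
NN route Sutton → Willow → Cedar → Ridge → Ash → Pine → Sutton costs 75.
Optimal: Sutton → Willow → Cedar → Pine → Ash → Ridge → Sutton costs 67 (by enumerating all 60 distinct tours).
Excess = 75 − 67 = 8.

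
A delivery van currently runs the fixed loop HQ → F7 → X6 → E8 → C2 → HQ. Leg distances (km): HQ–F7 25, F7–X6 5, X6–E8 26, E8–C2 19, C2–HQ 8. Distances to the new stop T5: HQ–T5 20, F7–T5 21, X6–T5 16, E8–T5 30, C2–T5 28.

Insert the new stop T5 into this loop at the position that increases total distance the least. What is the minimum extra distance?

Adding 16 km by placing T5 on the HQ–F7 leg.

Insertion cost between consecutive stops i–j is d(i,T5) + d(T5,j) − d(i,j):
  between HQ and F7: 20 + 21 − 25 = 16
  between F7 and X6: 21 + 16 − 5 = 32
  between X6 and E8: 16 + 30 − 26 = 20
  between E8 and C2: 30 + 28 − 19 = 39
  between C2 and HQ: 28 + 20 − 8 = 40
Cheapest insertion is between HQ and F7, adding 16.
New total = 83 + 16 = 99.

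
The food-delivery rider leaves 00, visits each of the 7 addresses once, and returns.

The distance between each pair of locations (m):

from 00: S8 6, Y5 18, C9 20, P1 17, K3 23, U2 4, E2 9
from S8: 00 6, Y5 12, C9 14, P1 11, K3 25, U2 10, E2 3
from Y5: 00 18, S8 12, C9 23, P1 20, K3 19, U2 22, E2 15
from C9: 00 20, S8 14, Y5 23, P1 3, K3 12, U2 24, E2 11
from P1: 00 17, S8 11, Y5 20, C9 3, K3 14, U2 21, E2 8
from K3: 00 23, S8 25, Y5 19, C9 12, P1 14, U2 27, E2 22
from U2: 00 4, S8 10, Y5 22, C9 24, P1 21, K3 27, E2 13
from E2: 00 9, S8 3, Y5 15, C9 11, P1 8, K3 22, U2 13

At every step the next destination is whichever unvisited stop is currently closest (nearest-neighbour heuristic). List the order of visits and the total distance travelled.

00 → [U2:4 / S8:6 / E2:9 / P1:17 / Y5:18 / C9:20 / K3:23] → U2 (4)
U2 → [S8:10 / E2:13 / P1:21 / Y5:22 / C9:24 / K3:27] → S8 (10)
S8 → [E2:3 / P1:11 / Y5:12 / C9:14 / K3:25] → E2 (3)
E2 → [P1:8 / C9:11 / Y5:15 / K3:22] → P1 (8)
P1 → [C9:3 / K3:14 / Y5:20] → C9 (3)
C9 → [K3:12 / Y5:23] → K3 (12)
K3 → [Y5:19] → Y5 (19)
Return Y5→00: 18.
Total = 4 + 10 + 3 + 8 + 3 + 12 + 19 + 18 = 77.

Nearest-neighbour total = 77 m; route 00 → U2 → S8 → E2 → P1 → C9 → K3 → Y5 → 00.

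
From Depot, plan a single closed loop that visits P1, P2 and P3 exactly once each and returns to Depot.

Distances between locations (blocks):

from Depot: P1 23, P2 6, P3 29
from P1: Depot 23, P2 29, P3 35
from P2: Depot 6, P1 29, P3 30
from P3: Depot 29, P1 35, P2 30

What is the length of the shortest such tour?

There are 3 distinct closed tours to check (reversals are equivalent).
Depot → P1 → P2 → P3 → Depot: 23+29+30+29 = 111
Depot → P1 → P3 → P2 → Depot: 23+35+30+6 = 94
Depot → P2 → P1 → P3 → Depot: 6+29+35+29 = 99
The minimum is 94.
One optimal route: Depot → P1 → P3 → P2 → Depot (or its reverse).

Minimum total distance: 94 blocks.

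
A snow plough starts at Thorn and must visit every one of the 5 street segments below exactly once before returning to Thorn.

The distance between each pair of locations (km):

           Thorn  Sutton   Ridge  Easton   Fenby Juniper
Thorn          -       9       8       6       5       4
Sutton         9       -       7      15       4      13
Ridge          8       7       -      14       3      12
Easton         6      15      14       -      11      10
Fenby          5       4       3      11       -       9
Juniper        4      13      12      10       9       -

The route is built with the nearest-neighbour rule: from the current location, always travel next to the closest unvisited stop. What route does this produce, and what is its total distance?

At Thorn the remaining stops are Juniper 4, Fenby 5, Easton 6, Ridge 8, Sutton 9; go to Juniper.
At Juniper the remaining stops are Fenby 9, Easton 10, Ridge 12, Sutton 13; go to Fenby.
At Fenby the remaining stops are Ridge 3, Sutton 4, Easton 11; go to Ridge.
At Ridge the remaining stops are Sutton 7, Easton 14; go to Sutton.
At Sutton the remaining stops are Easton 15; go to Easton.
Return Easton→Thorn: 6.
Total = 4 + 9 + 3 + 7 + 15 + 6 = 44.

Total distance 44 km via the nearest-neighbour route Thorn → Juniper → Fenby → Ridge → Sutton → Easton → Thorn.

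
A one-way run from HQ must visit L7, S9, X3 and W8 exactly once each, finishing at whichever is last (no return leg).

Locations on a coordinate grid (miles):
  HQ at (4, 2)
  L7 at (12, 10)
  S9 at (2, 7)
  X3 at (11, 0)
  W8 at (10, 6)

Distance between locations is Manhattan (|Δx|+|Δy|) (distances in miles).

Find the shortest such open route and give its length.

There are 4! = 24 possible orderings.
HQ - L7 - S9 - X3 - W8: 16+13+16+7 = 52
HQ - L7 - S9 - W8 - X3: 16+13+9+7 = 45
HQ - L7 - X3 - S9 - W8: 16+11+16+9 = 52
HQ - L7 - X3 - W8 - S9: 16+11+7+9 = 43
HQ - L7 - W8 - S9 - X3: 16+6+9+16 = 47
HQ - L7 - W8 - X3 - S9: 16+6+7+16 = 45
HQ - S9 - L7 - X3 - W8: 7+13+11+7 = 38
HQ - S9 - L7 - W8 - X3: 7+13+6+7 = 33
HQ - S9 - X3 - L7 - W8: 7+16+11+6 = 40
HQ - S9 - X3 - W8 - L7: 7+16+7+6 = 36
HQ - S9 - W8 - L7 - X3: 7+9+6+11 = 33
HQ - S9 - W8 - X3 - L7: 7+9+7+11 = 34
HQ - X3 - L7 - S9 - W8: 9+11+13+9 = 42
HQ - X3 - L7 - W8 - S9: 9+11+6+9 = 35
… (10 more)
The minimum is 33.
One shortest path: HQ → S9 → L7 → W8 → X3.

33 miles — the minimum one-way total.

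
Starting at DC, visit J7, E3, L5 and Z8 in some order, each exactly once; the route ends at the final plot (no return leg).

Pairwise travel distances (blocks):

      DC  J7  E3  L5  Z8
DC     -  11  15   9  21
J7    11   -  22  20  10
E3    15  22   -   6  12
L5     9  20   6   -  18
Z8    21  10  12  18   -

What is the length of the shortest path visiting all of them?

Shortest open route: 37 blocks.

There are 4! = 24 possible orderings.
DC - J7 - E3 - L5 - Z8: 11+22+6+18 = 57
DC - J7 - E3 - Z8 - L5: 11+22+12+18 = 63
DC - J7 - L5 - E3 - Z8: 11+20+6+12 = 49
DC - J7 - L5 - Z8 - E3: 11+20+18+12 = 61
DC - J7 - Z8 - E3 - L5: 11+10+12+6 = 39
DC - J7 - Z8 - L5 - E3: 11+10+18+6 = 45
DC - E3 - J7 - L5 - Z8: 15+22+20+18 = 75
DC - E3 - J7 - Z8 - L5: 15+22+10+18 = 65
DC - E3 - L5 - J7 - Z8: 15+6+20+10 = 51
DC - E3 - L5 - Z8 - J7: 15+6+18+10 = 49
DC - E3 - Z8 - J7 - L5: 15+12+10+20 = 57
DC - E3 - Z8 - L5 - J7: 15+12+18+20 = 65
DC - L5 - J7 - E3 - Z8: 9+20+22+12 = 63
DC - L5 - J7 - Z8 - E3: 9+20+10+12 = 51
… (10 more)
DC - L5 - E3 - Z8 - J7: 9+6+12+10 = 37  ← best
The minimum is 37.
One shortest path: DC → L5 → E3 → Z8 → J7.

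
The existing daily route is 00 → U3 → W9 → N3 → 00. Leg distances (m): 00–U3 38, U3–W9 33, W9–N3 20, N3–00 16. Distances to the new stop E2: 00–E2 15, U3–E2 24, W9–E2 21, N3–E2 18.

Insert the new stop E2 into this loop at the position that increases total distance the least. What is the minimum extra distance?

Adding 1 m by placing E2 on the 00–U3 leg.

Insertion cost between consecutive stops i–j is d(i,E2) + d(E2,j) − d(i,j):
  between 00 and U3: 15 + 24 − 38 = 1
  between U3 and W9: 24 + 21 − 33 = 12
  between W9 and N3: 21 + 18 − 20 = 19
  between N3 and 00: 18 + 15 − 16 = 17
Cheapest insertion is between 00 and U3, adding 1.
New total = 107 + 1 = 108.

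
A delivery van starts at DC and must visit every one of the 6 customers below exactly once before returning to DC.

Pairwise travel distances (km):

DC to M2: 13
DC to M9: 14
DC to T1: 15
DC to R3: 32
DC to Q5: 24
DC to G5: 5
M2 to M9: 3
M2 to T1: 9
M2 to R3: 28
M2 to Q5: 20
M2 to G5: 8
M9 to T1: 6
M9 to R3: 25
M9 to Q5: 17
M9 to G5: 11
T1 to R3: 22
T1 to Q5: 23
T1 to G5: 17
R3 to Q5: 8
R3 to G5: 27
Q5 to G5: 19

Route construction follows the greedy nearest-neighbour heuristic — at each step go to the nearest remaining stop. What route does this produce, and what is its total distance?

Nearest-neighbour total = 76 km; route DC → G5 → M2 → M9 → T1 → R3 → Q5 → DC.

DC → [G5:5 / M2:13 / M9:14 / T1:15 / Q5:24 / R3:32] → G5 (5)
G5 → [M2:8 / M9:11 / T1:17 / Q5:19 / R3:27] → M2 (8)
M2 → [M9:3 / T1:9 / Q5:20 / R3:28] → M9 (3)
M9 → [T1:6 / Q5:17 / R3:25] → T1 (6)
T1 → [R3:22 / Q5:23] → R3 (22)
R3 → [Q5:8] → Q5 (8)
Return Q5→DC: 24.
Total = 5 + 8 + 3 + 6 + 22 + 8 + 24 = 76.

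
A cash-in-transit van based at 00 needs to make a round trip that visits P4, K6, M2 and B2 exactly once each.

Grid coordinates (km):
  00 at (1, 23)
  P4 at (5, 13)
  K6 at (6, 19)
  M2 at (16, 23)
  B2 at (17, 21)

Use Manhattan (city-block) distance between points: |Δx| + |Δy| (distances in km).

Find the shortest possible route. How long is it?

There are 12 distinct closed tours to check (reversals are equivalent).
00 → P4 → K6 → M2 → B2 → 00: 14+7+14+3+18 = 56
00 → P4 → K6 → B2 → M2 → 00: 14+7+13+3+15 = 52
00 → P4 → M2 → K6 → B2 → 00: 14+21+14+13+18 = 80
00 → P4 → M2 → B2 → K6 → 00: 14+21+3+13+9 = 60
00 → P4 → B2 → K6 → M2 → 00: 14+20+13+14+15 = 76
00 → P4 → B2 → M2 → K6 → 00: 14+20+3+14+9 = 60
00 → K6 → P4 → M2 → B2 → 00: 9+7+21+3+18 = 58
00 → K6 → P4 → B2 → M2 → 00: 9+7+20+3+15 = 54
00 → K6 → M2 → P4 → B2 → 00: 9+14+21+20+18 = 82
00 → K6 → B2 → P4 → M2 → 00: 9+13+20+21+15 = 78
00 → M2 → P4 → K6 → B2 → 00: 15+21+7+13+18 = 74
00 → M2 → K6 → P4 → B2 → 00: 15+14+7+20+18 = 74
The minimum is 52.
One optimal route: 00 → P4 → K6 → B2 → M2 → 00 (or its reverse).

Minimum total distance: 52 km.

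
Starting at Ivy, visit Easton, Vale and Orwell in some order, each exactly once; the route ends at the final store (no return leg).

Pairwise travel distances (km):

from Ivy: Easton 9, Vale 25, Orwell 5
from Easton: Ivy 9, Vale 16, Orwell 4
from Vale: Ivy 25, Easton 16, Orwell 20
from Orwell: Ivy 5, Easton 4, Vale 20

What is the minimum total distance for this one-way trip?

There are 3! = 6 possible orderings.
Ivy - Easton - Vale - Orwell: 9+16+20 = 45
Ivy - Easton - Orwell - Vale: 9+4+20 = 33
Ivy - Vale - Easton - Orwell: 25+16+4 = 45
Ivy - Vale - Orwell - Easton: 25+20+4 = 49
Ivy - Orwell - Easton - Vale: 5+4+16 = 25
Ivy - Orwell - Vale - Easton: 5+20+16 = 41
The minimum is 25.
One shortest path: Ivy → Orwell → Easton → Vale.

Minimum one-way distance = 25 km.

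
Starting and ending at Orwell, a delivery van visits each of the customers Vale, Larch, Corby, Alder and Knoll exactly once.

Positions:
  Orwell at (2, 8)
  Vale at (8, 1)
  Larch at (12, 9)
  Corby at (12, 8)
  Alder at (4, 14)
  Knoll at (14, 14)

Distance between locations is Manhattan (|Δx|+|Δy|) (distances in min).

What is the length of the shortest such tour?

Orwell→Vale→Larch→Corby→Alder→Knoll→Orwell: 13+12+1+14+10+18 = 68
Orwell→Vale→Larch→Corby→Knoll→Alder→Orwell: 13+12+1+8+10+8 = 52
Orwell→Vale→Larch→Alder→Corby→Knoll→Orwell: 13+12+13+14+8+18 = 78
Orwell→Vale→Larch→Alder→Knoll→Corby→Orwell: 13+12+13+10+8+10 = 66
Orwell→Vale→Larch→Knoll→Corby→Alder→Orwell: 13+12+7+8+14+8 = 62
Orwell→Vale→Larch→Knoll→Alder→Corby→Orwell: 13+12+7+10+14+10 = 66
Orwell→Vale→Corby→Larch→Alder→Knoll→Orwell: 13+11+1+13+10+18 = 66
Orwell→Vale→Corby→Larch→Knoll→Alder→Orwell: 13+11+1+7+10+8 = 50
Orwell→Vale→Corby→Alder→Larch→Knoll→Orwell: 13+11+14+13+7+18 = 76
Orwell→Vale→Corby→Alder→Knoll→Larch→Orwell: 13+11+14+10+7+11 = 66
Orwell→Vale→Corby→Knoll→Larch→Alder→Orwell: 13+11+8+7+13+8 = 60
Orwell→Vale→Corby→Knoll→Alder→Larch→Orwell: 13+11+8+10+13+11 = 66
Orwell→Vale→Alder→Larch→Corby→Knoll→Orwell: 13+17+13+1+8+18 = 70
Orwell→Vale→Alder→Larch→Knoll→Corby→Orwell: 13+17+13+7+8+10 = 68
… (46 more)
The minimum is 50.
One optimal route: Orwell → Vale → Corby → Larch → Knoll → Alder → Orwell (or its reverse).

Minimum total distance: 50 min.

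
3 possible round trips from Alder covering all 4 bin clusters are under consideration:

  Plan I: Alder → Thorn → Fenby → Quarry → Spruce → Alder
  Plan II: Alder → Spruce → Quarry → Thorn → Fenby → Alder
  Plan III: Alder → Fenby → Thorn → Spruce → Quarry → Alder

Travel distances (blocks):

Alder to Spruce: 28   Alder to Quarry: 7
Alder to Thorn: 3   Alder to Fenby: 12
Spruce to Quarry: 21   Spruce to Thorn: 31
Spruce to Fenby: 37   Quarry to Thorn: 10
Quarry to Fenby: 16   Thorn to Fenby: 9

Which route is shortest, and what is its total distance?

Plan I: 3 + 9 + 16 + 21 + 28 = 77
Plan II: 28 + 21 + 10 + 9 + 12 = 80
Plan III: 12 + 9 + 31 + 21 + 7 = 80

Shortest is Plan I, total 77 blocks.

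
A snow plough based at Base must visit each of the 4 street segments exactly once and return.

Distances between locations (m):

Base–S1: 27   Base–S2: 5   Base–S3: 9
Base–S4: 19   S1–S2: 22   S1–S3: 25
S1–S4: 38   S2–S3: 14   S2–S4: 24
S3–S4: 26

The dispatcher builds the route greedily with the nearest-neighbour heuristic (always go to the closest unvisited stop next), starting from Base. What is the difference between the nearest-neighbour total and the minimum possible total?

The nearest-neighbour route is 4 m longer than optimal.

From Base: S2=5, S3=9, S4=19, S1=27 → choose S2 (5).
From S2: S3=14, S1=22, S4=24 → choose S3 (14).
From S3: S1=25, S4=26 → choose S1 (25).
From S1: S4=38 → choose S4 (38).
NN route Base → S2 → S3 → S1 → S4 → Base costs 101.
Optimal: Base → S2 → S1 → S3 → S4 → Base costs 97 (by enumerating all 12 distinct tours).
Excess = 101 − 97 = 4.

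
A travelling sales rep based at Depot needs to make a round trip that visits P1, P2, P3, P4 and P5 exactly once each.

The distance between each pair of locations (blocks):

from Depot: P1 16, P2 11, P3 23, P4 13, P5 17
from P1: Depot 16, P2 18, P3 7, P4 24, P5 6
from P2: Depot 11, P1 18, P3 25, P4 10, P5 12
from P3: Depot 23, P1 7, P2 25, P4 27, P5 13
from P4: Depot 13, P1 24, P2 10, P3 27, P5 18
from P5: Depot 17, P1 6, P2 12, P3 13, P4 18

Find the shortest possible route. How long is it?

There are 60 distinct closed tours to check (reversals are equivalent).
Depot - P1 - P2 - P3 - P4 - P5 - Depot: 16+18+25+27+18+17 = 121
Depot - P1 - P2 - P3 - P5 - P4 - Depot: 16+18+25+13+18+13 = 103
Depot - P1 - P2 - P4 - P3 - P5 - Depot: 16+18+10+27+13+17 = 101
Depot - P1 - P2 - P4 - P5 - P3 - Depot: 16+18+10+18+13+23 = 98
Depot - P1 - P2 - P5 - P3 - P4 - Depot: 16+18+12+13+27+13 = 99
Depot - P1 - P2 - P5 - P4 - P3 - Depot: 16+18+12+18+27+23 = 114
Depot - P1 - P3 - P2 - P4 - P5 - Depot: 16+7+25+10+18+17 = 93
Depot - P1 - P3 - P2 - P5 - P4 - Depot: 16+7+25+12+18+13 = 91
Depot - P1 - P3 - P4 - P2 - P5 - Depot: 16+7+27+10+12+17 = 89
Depot - P1 - P3 - P4 - P5 - P2 - Depot: 16+7+27+18+12+11 = 91
Depot - P1 - P3 - P5 - P2 - P4 - Depot: 16+7+13+12+10+13 = 71
Depot - P1 - P3 - P5 - P4 - P2 - Depot: 16+7+13+18+10+11 = 75
Depot - P1 - P4 - P2 - P3 - P5 - Depot: 16+24+10+25+13+17 = 105
Depot - P1 - P4 - P2 - P5 - P3 - Depot: 16+24+10+12+13+23 = 98
… (46 more)
The minimum is 71.
One optimal route: Depot → P1 → P3 → P5 → P2 → P4 → Depot (or its reverse).

Shortest round trip = 71 blocks.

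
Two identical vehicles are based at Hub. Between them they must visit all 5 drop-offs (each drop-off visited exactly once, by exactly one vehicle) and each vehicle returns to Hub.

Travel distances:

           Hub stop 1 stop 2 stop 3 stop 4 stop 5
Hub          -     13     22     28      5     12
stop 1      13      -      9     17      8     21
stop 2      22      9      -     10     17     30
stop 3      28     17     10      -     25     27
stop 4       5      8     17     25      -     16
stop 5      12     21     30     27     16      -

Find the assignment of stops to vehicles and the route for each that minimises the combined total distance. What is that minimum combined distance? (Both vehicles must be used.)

81 — the smallest possible combined total.

Try each way of splitting the stops between the two vehicles (each non-empty) and, for each split, find the best tour for each vehicle:
  {stop 1} + {stop 2, stop 3, stop 4, stop 5}: 26 + 71 = 97
  {stop 2} + {stop 1, stop 3, stop 4, stop 5}: 44 + 69 = 113
  {stop 1, stop 2} + {stop 3, stop 4, stop 5}: 44 + 69 = 113
  {stop 3} + {stop 1, stop 2, stop 4, stop 5}: 56 + 64 = 120
  {stop 1, stop 3} + {stop 2, stop 4, stop 5}: 58 + 64 = 122
  {stop 2, stop 3} + {stop 1, stop 4, stop 5}: 60 + 46 = 106
  … (15 splits in total)
  {stop 4} + {stop 1, stop 2, stop 3, stop 5}: 10 + 71 = 81  ← best
Best: vehicle 1 Hub → stop 4 → Hub = 10; vehicle 2 Hub → stop 1 → stop 2 → stop 3 → stop 5 → Hub = 71; combined 81.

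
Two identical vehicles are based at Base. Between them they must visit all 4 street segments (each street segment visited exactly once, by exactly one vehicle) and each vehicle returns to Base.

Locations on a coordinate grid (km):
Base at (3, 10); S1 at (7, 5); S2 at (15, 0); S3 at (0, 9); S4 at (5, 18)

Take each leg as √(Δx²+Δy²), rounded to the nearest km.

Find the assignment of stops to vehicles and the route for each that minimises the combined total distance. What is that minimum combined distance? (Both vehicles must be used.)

50 km — the smallest possible combined total.

Try each way of splitting the stops between the two vehicles (each non-empty) and, for each split, find the best tour for each vehicle:
  {S1} + {S2, S3, S4}: 12 + 49 = 61
  {S2} + {S1, S3, S4}: 32 + 32 = 64
  {S1, S2} + {S3, S4}: 31 + 21 = 52
  {S3} + {S1, S2, S4}: 6 + 44 = 50
  {S1, S3} + {S2, S4}: 17 + 45 = 62
  {S2, S3} + {S1, S4}: 36 + 27 = 63
  … (7 splits in total)
Best: vehicle 1 Base → S3 → Base = 6; vehicle 2 Base → S1 → S2 → S4 → Base = 44; combined 50.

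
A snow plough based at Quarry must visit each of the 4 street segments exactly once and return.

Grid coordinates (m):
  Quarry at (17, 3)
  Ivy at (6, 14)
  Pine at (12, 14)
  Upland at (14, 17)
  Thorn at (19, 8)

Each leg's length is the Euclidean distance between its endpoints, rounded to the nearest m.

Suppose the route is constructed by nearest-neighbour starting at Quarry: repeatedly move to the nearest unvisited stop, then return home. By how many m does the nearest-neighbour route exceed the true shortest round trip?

The nearest-neighbour route is 2 m longer than optimal.

From Quarry: Thorn=5, Pine=12, Upland=14, Ivy=16 → choose Thorn (5).
From Thorn: Pine=9, Upland=10, Ivy=14 → choose Pine (9).
From Pine: Upland=4, Ivy=6 → choose Upland (4).
From Upland: Ivy=9 → choose Ivy (9).
NN route Quarry → Thorn → Pine → Upland → Ivy → Quarry costs 43.
Optimal: Quarry → Ivy → Pine → Upland → Thorn → Quarry costs 41 (by enumerating all 12 distinct tours).
Excess = 43 − 41 = 2.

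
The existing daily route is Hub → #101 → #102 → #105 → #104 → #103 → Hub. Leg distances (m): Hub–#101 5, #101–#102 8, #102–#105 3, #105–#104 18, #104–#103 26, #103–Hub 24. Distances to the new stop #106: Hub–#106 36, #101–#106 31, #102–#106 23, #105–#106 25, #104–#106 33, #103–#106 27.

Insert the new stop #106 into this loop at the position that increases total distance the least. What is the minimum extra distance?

Adding 34 m by placing #106 on the #104–#103 leg.

Insertion cost between consecutive stops i–j is d(i,#106) + d(#106,j) − d(i,j):
  between Hub and #101: 36 + 31 − 5 = 62
  between #101 and #102: 31 + 23 − 8 = 46
  between #102 and #105: 23 + 25 − 3 = 45
  between #105 and #104: 25 + 33 − 18 = 40
  between #104 and #103: 33 + 27 − 26 = 34
  between #103 and Hub: 27 + 36 − 24 = 39
Cheapest insertion is between #104 and #103, adding 34.
New total = 84 + 34 = 118.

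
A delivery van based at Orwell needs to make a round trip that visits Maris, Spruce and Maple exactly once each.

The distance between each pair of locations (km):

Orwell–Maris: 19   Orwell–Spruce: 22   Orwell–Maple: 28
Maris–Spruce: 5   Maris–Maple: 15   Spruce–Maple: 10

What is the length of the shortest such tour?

62 km — the shortest possible round trip.

Orwell→Maris→Spruce→Maple→Orwell: 19+5+10+28 = 62
Orwell→Maris→Maple→Spruce→Orwell: 19+15+10+22 = 66
Orwell→Spruce→Maris→Maple→Orwell: 22+5+15+28 = 70
The minimum is 62.
One optimal route: Orwell → Maris → Spruce → Maple → Orwell (or its reverse).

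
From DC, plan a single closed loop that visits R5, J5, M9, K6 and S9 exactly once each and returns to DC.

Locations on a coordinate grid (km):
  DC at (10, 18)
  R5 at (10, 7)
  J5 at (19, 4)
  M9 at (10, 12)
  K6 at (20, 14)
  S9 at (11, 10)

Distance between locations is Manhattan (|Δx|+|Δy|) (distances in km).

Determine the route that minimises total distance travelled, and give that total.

Shortest round trip = 50 km.

With 5 stops there are 5!/2 = 60 distinct round trips (a route and its reverse cost the same).
DC→R5→J5→M9→K6→S9→DC: 11+12+17+12+13+9 = 74
DC→R5→J5→M9→S9→K6→DC: 11+12+17+3+13+14 = 70
DC→R5→J5→K6→M9→S9→DC: 11+12+11+12+3+9 = 58
DC→R5→J5→K6→S9→M9→DC: 11+12+11+13+3+6 = 56
DC→R5→J5→S9→M9→K6→DC: 11+12+14+3+12+14 = 66
DC→R5→J5→S9→K6→M9→DC: 11+12+14+13+12+6 = 68
DC→R5→M9→J5→K6→S9→DC: 11+5+17+11+13+9 = 66
DC→R5→M9→J5→S9→K6→DC: 11+5+17+14+13+14 = 74
DC→R5→M9→K6→J5→S9→DC: 11+5+12+11+14+9 = 62
DC→R5→M9→K6→S9→J5→DC: 11+5+12+13+14+23 = 78
DC→R5→M9→S9→J5→K6→DC: 11+5+3+14+11+14 = 58
DC→R5→M9→S9→K6→J5→DC: 11+5+3+13+11+23 = 66
DC→R5→K6→J5→M9→S9→DC: 11+17+11+17+3+9 = 68
DC→R5→K6→J5→S9→M9→DC: 11+17+11+14+3+6 = 62
… (46 more)
DC→M9→S9→R5→J5→K6→DC: 6+3+4+12+11+14 = 50  ← best
The minimum is 50.
One optimal route: DC → M9 → S9 → R5 → J5 → K6 → DC (or its reverse).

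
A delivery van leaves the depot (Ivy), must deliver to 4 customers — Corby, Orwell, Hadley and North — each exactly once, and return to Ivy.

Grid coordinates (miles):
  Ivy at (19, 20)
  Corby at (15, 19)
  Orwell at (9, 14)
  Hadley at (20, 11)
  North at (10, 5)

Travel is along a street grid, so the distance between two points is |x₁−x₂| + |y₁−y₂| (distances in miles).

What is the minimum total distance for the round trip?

There are 12 distinct closed tours to check (reversals are equivalent).
Ivy → Corby → Orwell → Hadley → North → Ivy: 5+11+14+16+24 = 70
Ivy → Corby → Orwell → North → Hadley → Ivy: 5+11+10+16+10 = 52
Ivy → Corby → Hadley → Orwell → North → Ivy: 5+13+14+10+24 = 66
Ivy → Corby → Hadley → North → Orwell → Ivy: 5+13+16+10+16 = 60
Ivy → Corby → North → Orwell → Hadley → Ivy: 5+19+10+14+10 = 58
Ivy → Corby → North → Hadley → Orwell → Ivy: 5+19+16+14+16 = 70
Ivy → Orwell → Corby → Hadley → North → Ivy: 16+11+13+16+24 = 80
Ivy → Orwell → Corby → North → Hadley → Ivy: 16+11+19+16+10 = 72
Ivy → Orwell → Hadley → Corby → North → Ivy: 16+14+13+19+24 = 86
Ivy → Orwell → North → Corby → Hadley → Ivy: 16+10+19+13+10 = 68
Ivy → Hadley → Corby → Orwell → North → Ivy: 10+13+11+10+24 = 68
Ivy → Hadley → Orwell → Corby → North → Ivy: 10+14+11+19+24 = 78
The minimum is 52.
One optimal route: Ivy → Corby → Orwell → North → Hadley → Ivy (or its reverse).

52 miles — the shortest possible round trip.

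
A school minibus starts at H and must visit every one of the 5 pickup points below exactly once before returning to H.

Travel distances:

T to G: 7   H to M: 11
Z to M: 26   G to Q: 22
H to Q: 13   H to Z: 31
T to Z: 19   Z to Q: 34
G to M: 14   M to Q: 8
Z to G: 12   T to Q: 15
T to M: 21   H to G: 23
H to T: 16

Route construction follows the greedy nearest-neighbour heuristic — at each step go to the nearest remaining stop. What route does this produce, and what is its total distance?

H → [M:11 / Q:13 / T:16 / G:23 / Z:31] → M (11)
M → [Q:8 / G:14 / T:21 / Z:26] → Q (8)
Q → [T:15 / G:22 / Z:34] → T (15)
T → [G:7 / Z:19] → G (7)
G → [Z:12] → Z (12)
Return Z→H: 31.
Total = 11 + 8 + 15 + 7 + 12 + 31 = 84.

84 along H → M → Q → T → G → Z → H.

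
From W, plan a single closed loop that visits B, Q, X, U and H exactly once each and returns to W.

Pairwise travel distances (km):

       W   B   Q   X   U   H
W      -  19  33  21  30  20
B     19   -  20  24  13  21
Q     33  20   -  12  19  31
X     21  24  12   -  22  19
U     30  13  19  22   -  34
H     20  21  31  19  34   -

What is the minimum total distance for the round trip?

There are 60 distinct closed tours to check (reversals are equivalent).
W - B - Q - X - U - H - W: 19+20+12+22+34+20 = 127
W - B - Q - X - H - U - W: 19+20+12+19+34+30 = 134
W - B - Q - U - X - H - W: 19+20+19+22+19+20 = 119
W - B - Q - U - H - X - W: 19+20+19+34+19+21 = 132
W - B - Q - H - X - U - W: 19+20+31+19+22+30 = 141
W - B - Q - H - U - X - W: 19+20+31+34+22+21 = 147
W - B - X - Q - U - H - W: 19+24+12+19+34+20 = 128
W - B - X - Q - H - U - W: 19+24+12+31+34+30 = 150
W - B - X - U - Q - H - W: 19+24+22+19+31+20 = 135
W - B - X - U - H - Q - W: 19+24+22+34+31+33 = 163
W - B - X - H - Q - U - W: 19+24+19+31+19+30 = 142
W - B - X - H - U - Q - W: 19+24+19+34+19+33 = 148
W - B - U - Q - X - H - W: 19+13+19+12+19+20 = 102
W - B - U - Q - H - X - W: 19+13+19+31+19+21 = 122
… (46 more)
The minimum is 102.
One optimal route: W → B → U → Q → X → H → W (or its reverse).

Minimum total distance: 102 km.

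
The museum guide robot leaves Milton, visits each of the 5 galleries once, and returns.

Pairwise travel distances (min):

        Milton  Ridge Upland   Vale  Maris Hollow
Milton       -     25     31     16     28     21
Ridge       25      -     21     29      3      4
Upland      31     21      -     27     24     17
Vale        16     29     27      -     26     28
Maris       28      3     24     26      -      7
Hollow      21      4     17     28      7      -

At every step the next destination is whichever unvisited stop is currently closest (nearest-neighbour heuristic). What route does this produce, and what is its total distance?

At Milton the remaining stops are Vale 16, Hollow 21, Ridge 25, Maris 28, Upland 31; go to Vale.
At Vale the remaining stops are Maris 26, Upland 27, Hollow 28, Ridge 29; go to Maris.
At Maris the remaining stops are Ridge 3, Hollow 7, Upland 24; go to Ridge.
At Ridge the remaining stops are Hollow 4, Upland 21; go to Hollow.
At Hollow the remaining stops are Upland 17; go to Upland.
Return Upland→Milton: 31.
Total = 16 + 26 + 3 + 4 + 17 + 31 = 97.

97 min along Milton → Vale → Maris → Ridge → Hollow → Upland → Milton.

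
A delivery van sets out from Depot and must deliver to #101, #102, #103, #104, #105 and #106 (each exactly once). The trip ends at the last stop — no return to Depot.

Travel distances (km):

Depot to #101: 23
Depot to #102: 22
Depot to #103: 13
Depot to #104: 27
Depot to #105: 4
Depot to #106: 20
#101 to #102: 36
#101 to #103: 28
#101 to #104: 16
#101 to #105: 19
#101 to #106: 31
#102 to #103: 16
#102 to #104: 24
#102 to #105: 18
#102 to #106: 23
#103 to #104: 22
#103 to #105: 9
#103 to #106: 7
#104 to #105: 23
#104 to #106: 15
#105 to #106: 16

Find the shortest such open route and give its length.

There are 6! = 720 possible orderings.
Depot→#101→#102→#103→#104→#105→#106: 23+36+16+22+23+16 = 136
Depot→#101→#102→#103→#104→#106→#105: 23+36+16+22+15+16 = 128
Depot→#101→#102→#103→#105→#104→#106: 23+36+16+9+23+15 = 122
Depot→#101→#102→#103→#105→#106→#104: 23+36+16+9+16+15 = 115
Depot→#101→#102→#103→#106→#104→#105: 23+36+16+7+15+23 = 120
Depot→#101→#102→#103→#106→#105→#104: 23+36+16+7+16+23 = 121
Depot→#101→#102→#104→#103→#105→#106: 23+36+24+22+9+16 = 130
Depot→#101→#102→#104→#103→#106→#105: 23+36+24+22+7+16 = 128
… (712 more)
Depot→#105→#102→#103→#106→#104→#101: 4+18+16+7+15+16 = 76  ← best
The minimum is 76.
One shortest path: Depot → #105 → #102 → #103 → #106 → #104 → #101.

Shortest open route: 76 km.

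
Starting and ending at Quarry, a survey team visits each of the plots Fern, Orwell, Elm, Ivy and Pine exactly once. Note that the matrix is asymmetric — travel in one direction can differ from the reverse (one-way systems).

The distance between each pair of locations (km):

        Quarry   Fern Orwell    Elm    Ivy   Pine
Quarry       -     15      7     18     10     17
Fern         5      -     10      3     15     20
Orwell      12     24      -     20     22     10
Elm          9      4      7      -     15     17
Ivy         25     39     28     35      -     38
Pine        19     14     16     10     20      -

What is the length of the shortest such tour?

Quarry-Fern-Orwell-Elm-Ivy-Pine-Quarry: 15+10+20+15+38+19 = 117
Quarry-Fern-Orwell-Elm-Pine-Ivy-Quarry: 15+10+20+17+20+25 = 107
Quarry-Fern-Orwell-Ivy-Elm-Pine-Quarry: 15+10+22+35+17+19 = 118
Quarry-Fern-Orwell-Ivy-Pine-Elm-Quarry: 15+10+22+38+10+9 = 104
Quarry-Fern-Orwell-Pine-Elm-Ivy-Quarry: 15+10+10+10+15+25 = 85
Quarry-Fern-Orwell-Pine-Ivy-Elm-Quarry: 15+10+10+20+35+9 = 99
Quarry-Fern-Elm-Orwell-Ivy-Pine-Quarry: 15+3+7+22+38+19 = 104
Quarry-Fern-Elm-Orwell-Pine-Ivy-Quarry: 15+3+7+10+20+25 = 80
Quarry-Fern-Elm-Ivy-Orwell-Pine-Quarry: 15+3+15+28+10+19 = 90
Quarry-Fern-Elm-Ivy-Pine-Orwell-Quarry: 15+3+15+38+16+12 = 99
Quarry-Fern-Elm-Pine-Orwell-Ivy-Quarry: 15+3+17+16+22+25 = 98
Quarry-Fern-Elm-Pine-Ivy-Orwell-Quarry: 15+3+17+20+28+12 = 95
Quarry-Fern-Ivy-Orwell-Elm-Pine-Quarry: 15+15+28+20+17+19 = 114
Quarry-Fern-Ivy-Orwell-Pine-Elm-Quarry: 15+15+28+10+10+9 = 87
… (106 more)
Quarry-Ivy-Orwell-Pine-Elm-Fern-Quarry: 10+28+10+10+4+5 = 67  ← best
The minimum is 67.
One optimal route: Quarry → Ivy → Orwell → Pine → Elm → Fern → Quarry.

Minimum total distance: 67 km.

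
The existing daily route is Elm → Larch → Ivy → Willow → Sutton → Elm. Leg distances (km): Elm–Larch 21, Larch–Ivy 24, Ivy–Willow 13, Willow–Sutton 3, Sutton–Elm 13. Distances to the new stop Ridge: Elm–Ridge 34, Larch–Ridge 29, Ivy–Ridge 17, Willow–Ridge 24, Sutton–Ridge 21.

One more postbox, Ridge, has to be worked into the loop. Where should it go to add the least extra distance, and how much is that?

Adding 22 km by placing Ridge on the Larch–Ivy leg.

Insertion cost between consecutive stops i–j is d(i,Ridge) + d(Ridge,j) − d(i,j):
  between Elm and Larch: 34 + 29 − 21 = 42
  between Larch and Ivy: 29 + 17 − 24 = 22
  between Ivy and Willow: 17 + 24 − 13 = 28
  between Willow and Sutton: 24 + 21 − 3 = 42
  between Sutton and Elm: 21 + 34 − 13 = 42
Cheapest insertion is between Larch and Ivy, adding 22.
New total = 74 + 22 = 96.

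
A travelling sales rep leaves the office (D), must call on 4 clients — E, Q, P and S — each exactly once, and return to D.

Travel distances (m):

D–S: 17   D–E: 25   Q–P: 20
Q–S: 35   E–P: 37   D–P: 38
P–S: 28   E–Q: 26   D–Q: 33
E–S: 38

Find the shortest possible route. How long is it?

There are 12 distinct closed tours to check (reversals are equivalent).
D - E - Q - P - S - D: 25+26+20+28+17 = 116
D - E - Q - S - P - D: 25+26+35+28+38 = 152
D - E - P - Q - S - D: 25+37+20+35+17 = 134
D - E - P - S - Q - D: 25+37+28+35+33 = 158
D - E - S - Q - P - D: 25+38+35+20+38 = 156
D - E - S - P - Q - D: 25+38+28+20+33 = 144
D - Q - E - P - S - D: 33+26+37+28+17 = 141
D - Q - E - S - P - D: 33+26+38+28+38 = 163
D - Q - P - E - S - D: 33+20+37+38+17 = 145
D - Q - S - E - P - D: 33+35+38+37+38 = 181
D - P - E - Q - S - D: 38+37+26+35+17 = 153
D - P - Q - E - S - D: 38+20+26+38+17 = 139
The minimum is 116.
One optimal route: D → E → Q → P → S → D (or its reverse).

Shortest round trip = 116 m.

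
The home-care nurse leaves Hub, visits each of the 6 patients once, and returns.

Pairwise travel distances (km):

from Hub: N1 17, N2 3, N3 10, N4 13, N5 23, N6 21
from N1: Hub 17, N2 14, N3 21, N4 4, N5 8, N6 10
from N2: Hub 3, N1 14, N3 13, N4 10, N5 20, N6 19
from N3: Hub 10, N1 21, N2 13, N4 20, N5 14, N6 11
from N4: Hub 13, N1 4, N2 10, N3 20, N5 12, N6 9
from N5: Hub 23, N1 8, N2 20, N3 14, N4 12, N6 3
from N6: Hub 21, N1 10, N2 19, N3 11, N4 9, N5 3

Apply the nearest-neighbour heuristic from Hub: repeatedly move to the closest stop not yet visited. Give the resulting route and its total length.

Hub → [N2:3 / N3:10 / N4:13 / N1:17 / N6:21 / N5:23] → N2 (3)
N2 → [N4:10 / N3:13 / N1:14 / N6:19 / N5:20] → N4 (10)
N4 → [N1:4 / N6:9 / N5:12 / N3:20] → N1 (4)
N1 → [N5:8 / N6:10 / N3:21] → N5 (8)
N5 → [N6:3 / N3:14] → N6 (3)
N6 → [N3:11] → N3 (11)
Return N3→Hub: 10.
Total = 3 + 10 + 4 + 8 + 3 + 11 + 10 = 49.

49 km along Hub → N2 → N4 → N1 → N5 → N6 → N3 → Hub.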